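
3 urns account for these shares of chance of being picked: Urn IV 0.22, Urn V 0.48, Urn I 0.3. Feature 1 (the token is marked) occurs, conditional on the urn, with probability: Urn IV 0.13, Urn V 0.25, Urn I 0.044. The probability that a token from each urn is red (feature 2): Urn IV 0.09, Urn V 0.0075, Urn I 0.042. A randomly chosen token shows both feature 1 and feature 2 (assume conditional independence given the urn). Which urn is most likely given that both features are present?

Compute prior × likelihood for every hypothesis:
  Urn IV: 0.22 × 0.13 × 0.09 = 0.002574
  Urn V: 0.48 × 0.25 × 0.0075 = 0.0009
  Urn I: 0.3 × 0.044 × 0.042 = 0.0005544
Sum = 0.0040284.
Largest term belongs to Urn IV, so Urn IV is most probable.

Urn IV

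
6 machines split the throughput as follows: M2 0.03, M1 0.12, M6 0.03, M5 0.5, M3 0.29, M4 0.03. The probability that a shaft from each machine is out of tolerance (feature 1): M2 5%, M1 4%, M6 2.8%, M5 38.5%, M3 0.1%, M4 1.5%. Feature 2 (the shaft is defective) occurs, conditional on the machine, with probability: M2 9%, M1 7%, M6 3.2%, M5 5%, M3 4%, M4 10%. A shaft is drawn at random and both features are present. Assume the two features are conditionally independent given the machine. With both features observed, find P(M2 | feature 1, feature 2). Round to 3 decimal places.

0.013

Prior × likelihood for each hypothesis:
  M2: 0.03 × 0.05 × 0.09 = 0.000135
  M1: 0.12 × 0.04 × 0.07 = 0.000336
  M6: 0.03 × 0.028 × 0.032 = 0.00002688
  M5: 0.5 × 0.385 × 0.05 = 0.009625
  M3: 0.29 × 0.001 × 0.04 = 0.0000116
  M4: 0.03 × 0.015 × 0.1 = 0.000045
Normalizing constant = 0.01017948.
P(M2 | evidence) = 0.000135 / 0.01017948 ≈ 0.013.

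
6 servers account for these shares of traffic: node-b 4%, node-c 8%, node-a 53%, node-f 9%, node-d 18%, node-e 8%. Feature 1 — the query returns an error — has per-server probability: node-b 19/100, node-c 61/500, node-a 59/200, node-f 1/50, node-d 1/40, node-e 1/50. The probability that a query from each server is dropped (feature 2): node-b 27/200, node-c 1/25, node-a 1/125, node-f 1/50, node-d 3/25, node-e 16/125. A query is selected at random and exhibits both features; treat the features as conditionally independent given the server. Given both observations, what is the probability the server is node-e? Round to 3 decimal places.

Unnormalized posteriors (prior × likelihood):
  node-b: 0.04 × 0.19 × 0.135 = 0.001026
  node-c: 0.08 × 0.122 × 0.04 = 0.0003904
  node-a: 0.53 × 0.295 × 0.008 = 0.0012508
  node-f: 0.09 × 0.02 × 0.02 = 0.000036
  node-d: 0.18 × 0.025 × 0.12 = 0.00054
  node-e: 0.08 × 0.02 × 0.128 = 0.0002048
Sum = 0.003448.
P(node-e | evidence) = 0.0002048 / 0.003448 ≈ 0.059.

0.059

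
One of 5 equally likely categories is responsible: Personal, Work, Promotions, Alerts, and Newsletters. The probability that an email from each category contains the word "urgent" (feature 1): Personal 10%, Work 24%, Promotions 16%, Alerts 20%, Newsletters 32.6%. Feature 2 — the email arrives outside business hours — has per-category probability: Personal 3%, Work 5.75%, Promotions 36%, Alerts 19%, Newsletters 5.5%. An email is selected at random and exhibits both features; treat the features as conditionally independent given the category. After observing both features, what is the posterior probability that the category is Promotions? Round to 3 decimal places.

0.442

Since the prior is uniform, the posterior is proportional to the likelihood:
  Personal: 0.1 × 0.03 = 0.003
  Work: 0.24 × 0.0575 = 0.0138
  Promotions: 0.16 × 0.36 = 0.0576
  Alerts: 0.2 × 0.19 = 0.038
  Newsletters: 0.326 × 0.055 = 0.01793
Sum = 0.13033.
P(Promotions | evidence) = 0.0576 / 0.13033 ≈ 0.442.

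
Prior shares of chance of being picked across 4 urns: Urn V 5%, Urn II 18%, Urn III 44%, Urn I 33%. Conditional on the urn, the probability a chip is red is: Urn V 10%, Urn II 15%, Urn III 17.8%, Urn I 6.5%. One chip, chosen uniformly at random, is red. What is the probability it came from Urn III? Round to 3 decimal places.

0.594

Compute prior × likelihood for every hypothesis:
  Urn V: 0.05 × 0.1 = 0.005
  Urn II: 0.18 × 0.15 = 0.027
  Urn III: 0.44 × 0.178 = 0.07832
  Urn I: 0.33 × 0.065 = 0.02145
Total = 0.13177.
P(Urn III | evidence) = 0.07832 / 0.13177 ≈ 0.594.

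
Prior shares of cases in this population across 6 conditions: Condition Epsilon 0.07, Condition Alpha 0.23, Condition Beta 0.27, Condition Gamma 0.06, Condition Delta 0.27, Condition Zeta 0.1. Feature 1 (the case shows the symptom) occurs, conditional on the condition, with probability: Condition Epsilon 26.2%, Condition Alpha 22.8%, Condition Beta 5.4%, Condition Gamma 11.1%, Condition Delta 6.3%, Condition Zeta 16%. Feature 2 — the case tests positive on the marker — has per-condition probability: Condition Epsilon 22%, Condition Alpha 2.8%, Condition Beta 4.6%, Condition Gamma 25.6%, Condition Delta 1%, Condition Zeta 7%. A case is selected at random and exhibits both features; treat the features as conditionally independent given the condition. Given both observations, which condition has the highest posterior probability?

Prior × likelihood for each hypothesis:
  Condition Epsilon: 0.07 × 0.262 × 0.22 = 0.0040348
  Condition Alpha: 0.23 × 0.228 × 0.028 = 0.00146832
  Condition Beta: 0.27 × 0.054 × 0.046 = 0.00067068
  Condition Gamma: 0.06 × 0.111 × 0.256 = 0.00170496
  Condition Delta: 0.27 × 0.063 × 0.01 = 0.0001701
  Condition Zeta: 0.1 × 0.16 × 0.07 = 0.00112
Normalizing constant = 0.00916886.
Largest term belongs to Condition Epsilon, so Condition Epsilon is most probable.

Condition Epsilon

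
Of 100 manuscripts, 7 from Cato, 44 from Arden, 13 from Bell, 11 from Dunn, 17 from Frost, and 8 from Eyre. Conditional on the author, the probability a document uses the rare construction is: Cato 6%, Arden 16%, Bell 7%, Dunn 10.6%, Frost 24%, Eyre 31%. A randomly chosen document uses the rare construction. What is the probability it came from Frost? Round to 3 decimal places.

Unnormalized posteriors (prior × likelihood):
  Cato: 0.07 × 0.06 = 0.0042
  Arden: 0.44 × 0.16 = 0.0704
  Bell: 0.13 × 0.07 = 0.0091
  Dunn: 0.11 × 0.106 = 0.01166
  Frost: 0.17 × 0.24 = 0.0408
  Eyre: 0.08 × 0.31 = 0.0248
Total = 0.16096.
P(Frost | evidence) = 0.0408 / 0.16096 ≈ 0.253.

0.253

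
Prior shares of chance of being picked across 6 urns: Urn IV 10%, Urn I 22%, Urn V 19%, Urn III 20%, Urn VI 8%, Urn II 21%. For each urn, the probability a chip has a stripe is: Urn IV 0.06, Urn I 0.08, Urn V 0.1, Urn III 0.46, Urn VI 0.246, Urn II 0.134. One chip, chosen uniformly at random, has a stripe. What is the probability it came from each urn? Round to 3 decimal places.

By Bayes' rule, posterior ∝ prior × likelihood:
  Urn IV: 0.1 × 0.06 = 0.006
  Urn I: 0.22 × 0.08 = 0.0176
  Urn V: 0.19 × 0.1 = 0.019
  Urn III: 0.2 × 0.46 = 0.092
  Urn VI: 0.08 × 0.246 = 0.01968
  Urn II: 0.21 × 0.134 = 0.02814
Normalizing constant = 0.18242.
P(Urn IV | striped) = 0.006/0.18242 ≈ 0.033
P(Urn I | striped) = 0.0176/0.18242 ≈ 0.096
P(Urn V | striped) = 0.019/0.18242 ≈ 0.104
P(Urn III | striped) = 0.092/0.18242 ≈ 0.504
P(Urn VI | striped) = 0.01968/0.18242 ≈ 0.108
P(Urn II | striped) = 0.02814/0.18242 ≈ 0.154
(Check: 0.033+0.096+0.104+0.504+0.108+0.154 = 0.999.)

Urn IV 0.033, Urn I 0.096, Urn V 0.104, Urn III 0.504, Urn VI 0.108, Urn II 0.154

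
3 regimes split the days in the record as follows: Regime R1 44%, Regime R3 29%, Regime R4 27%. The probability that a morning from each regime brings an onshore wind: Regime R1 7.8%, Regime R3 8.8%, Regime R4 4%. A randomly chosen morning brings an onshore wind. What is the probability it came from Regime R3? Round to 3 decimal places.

By Bayes' rule, posterior ∝ prior × likelihood:
  Regime R1: 0.44 × 0.078 = 0.03432
  Regime R3: 0.29 × 0.088 = 0.02552
  Regime R4: 0.27 × 0.04 = 0.0108
Sum = 0.07064.
P(Regime R3 | evidence) = 0.02552 / 0.07064 ≈ 0.361.

0.361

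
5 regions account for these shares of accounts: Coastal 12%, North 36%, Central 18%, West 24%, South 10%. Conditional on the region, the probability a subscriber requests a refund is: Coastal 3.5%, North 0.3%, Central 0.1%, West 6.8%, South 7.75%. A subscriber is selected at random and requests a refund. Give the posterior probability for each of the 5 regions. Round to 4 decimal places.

Prior × likelihood for each hypothesis:
  Coastal: 0.12 × 0.035 = 0.0042
  North: 0.36 × 0.003 = 0.00108
  Central: 0.18 × 0.001 = 0.00018
  West: 0.24 × 0.068 = 0.01632
  South: 0.1 × 0.0775 = 0.00775
Total = 0.02953.
P(Coastal | refund) = 0.0042/0.02953 ≈ 0.1422
P(North | refund) = 0.00108/0.02953 ≈ 0.0366
P(Central | refund) = 0.00018/0.02953 ≈ 0.0061
P(West | refund) = 0.01632/0.02953 ≈ 0.5527
P(South | refund) = 0.00775/0.02953 ≈ 0.2624
(Check: 0.1422+0.0366+0.0061+0.5527+0.2624 = 1.0000.)

Coastal 0.1422, North 0.0366, Central 0.0061, West 0.5527, South 0.2624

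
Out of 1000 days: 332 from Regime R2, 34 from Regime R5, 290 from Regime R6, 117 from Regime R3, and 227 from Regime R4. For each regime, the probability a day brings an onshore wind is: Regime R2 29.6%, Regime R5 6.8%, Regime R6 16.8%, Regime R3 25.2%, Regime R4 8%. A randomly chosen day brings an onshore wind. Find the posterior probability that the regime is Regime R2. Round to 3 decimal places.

Unnormalized posteriors (prior × likelihood):
  Regime R2: 0.332 × 0.296 = 0.098272
  Regime R5: 0.034 × 0.068 = 0.002312
  Regime R6: 0.29 × 0.168 = 0.04872
  Regime R3: 0.117 × 0.252 = 0.029484
  Regime R4: 0.227 × 0.08 = 0.01816
Sum = 0.196948.
P(Regime R2 | evidence) = 0.098272 / 0.196948 ≈ 0.499.

0.499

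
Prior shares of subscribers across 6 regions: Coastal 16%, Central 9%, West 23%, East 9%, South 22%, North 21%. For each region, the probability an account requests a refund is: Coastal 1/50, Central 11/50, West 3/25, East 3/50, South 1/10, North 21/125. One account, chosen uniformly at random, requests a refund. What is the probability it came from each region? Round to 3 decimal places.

Compute prior × likelihood for every hypothesis:
  Coastal: 0.16 × 0.02 = 0.0032
  Central: 0.09 × 0.22 = 0.0198
  West: 0.23 × 0.12 = 0.0276
  East: 0.09 × 0.06 = 0.0054
  South: 0.22 × 0.1 = 0.022
  North: 0.21 × 0.168 = 0.03528
Total = 0.11328.
P(Coastal | refund) = 0.0032/0.11328 ≈ 0.028
P(Central | refund) = 0.0198/0.11328 ≈ 0.175
P(West | refund) = 0.0276/0.11328 ≈ 0.244
P(East | refund) = 0.0054/0.11328 ≈ 0.048
P(South | refund) = 0.022/0.11328 ≈ 0.194
P(North | refund) = 0.03528/0.11328 ≈ 0.311
(Check: 0.028+0.175+0.244+0.048+0.194+0.311 = 1.000.)

Coastal 0.028, Central 0.175, West 0.244, East 0.048, South 0.194, North 0.311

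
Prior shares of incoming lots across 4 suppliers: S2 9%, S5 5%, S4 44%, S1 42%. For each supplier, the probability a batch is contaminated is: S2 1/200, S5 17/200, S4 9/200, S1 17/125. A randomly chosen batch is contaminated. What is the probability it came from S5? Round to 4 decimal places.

Compute prior × likelihood for every hypothesis:
  S2: 0.09 × 0.005 = 0.00045
  S5: 0.05 × 0.085 = 0.00425
  S4: 0.44 × 0.045 = 0.0198
  S1: 0.42 × 0.136 = 0.05712
Normalizing constant = 0.08162.
P(S5 | evidence) = 0.00425 / 0.08162 ≈ 0.0521.

0.0521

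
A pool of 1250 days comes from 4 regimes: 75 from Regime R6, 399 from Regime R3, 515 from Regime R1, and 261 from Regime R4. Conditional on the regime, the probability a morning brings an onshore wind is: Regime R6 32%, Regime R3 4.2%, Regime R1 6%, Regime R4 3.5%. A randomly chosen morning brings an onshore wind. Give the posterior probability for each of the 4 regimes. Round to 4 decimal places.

Regime R6 0.2971, Regime R3 0.2074, Regime R1 0.3825, Regime R4 0.1131

Prior × likelihood for each hypothesis:
  Regime R6: 0.06 × 0.32 = 0.0192
  Regime R3: 0.3192 × 0.042 = 0.0134064
  Regime R1: 0.412 × 0.06 = 0.02472
  Regime R4: 0.2088 × 0.035 = 0.007308
Sum = 0.0646344.
P(Regime R6 | onshore) = 0.0192/0.0646344 ≈ 0.2971
P(Regime R3 | onshore) = 0.0134064/0.0646344 ≈ 0.2074
P(Regime R1 | onshore) = 0.02472/0.0646344 ≈ 0.3825
P(Regime R4 | onshore) = 0.007308/0.0646344 ≈ 0.1131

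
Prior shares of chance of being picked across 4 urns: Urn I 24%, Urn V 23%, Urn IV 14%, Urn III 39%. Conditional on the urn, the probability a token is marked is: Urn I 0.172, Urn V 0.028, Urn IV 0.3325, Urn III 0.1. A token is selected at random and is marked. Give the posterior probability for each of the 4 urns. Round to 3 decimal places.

Urn I 0.310, Urn V 0.048, Urn IV 0.349, Urn III 0.293

Compute prior × likelihood for every hypothesis:
  Urn I: 0.24 × 0.172 = 0.04128
  Urn V: 0.23 × 0.028 = 0.00644
  Urn IV: 0.14 × 0.3325 = 0.04655
  Urn III: 0.39 × 0.1 = 0.039
Sum = 0.13327.
P(Urn I | marked) = 0.04128/0.13327 ≈ 0.310
P(Urn V | marked) = 0.00644/0.13327 ≈ 0.048
P(Urn IV | marked) = 0.04655/0.13327 ≈ 0.349
P(Urn III | marked) = 0.039/0.13327 ≈ 0.293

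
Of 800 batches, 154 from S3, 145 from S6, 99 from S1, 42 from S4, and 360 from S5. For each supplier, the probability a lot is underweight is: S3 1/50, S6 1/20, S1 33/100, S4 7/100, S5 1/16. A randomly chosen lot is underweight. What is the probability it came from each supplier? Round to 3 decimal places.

Unnormalized posteriors (prior × likelihood):
  S3: 0.1925 × 0.02 = 0.00385
  S6: 0.18125 × 0.05 = 0.0090625
  S1: 0.12375 × 0.33 = 0.0408375
  S4: 0.0525 × 0.07 = 0.003675
  S5: 0.45 × 0.0625 = 0.028125
Total = 0.08555.
P(S3 | underweight) = 0.00385/0.08555 ≈ 0.045
P(S6 | underweight) = 0.0090625/0.08555 ≈ 0.106
P(S1 | underweight) = 0.0408375/0.08555 ≈ 0.477
P(S4 | underweight) = 0.003675/0.08555 ≈ 0.043
P(S5 | underweight) = 0.028125/0.08555 ≈ 0.329

S3 0.045, S6 0.106, S1 0.477, S4 0.043, S5 0.329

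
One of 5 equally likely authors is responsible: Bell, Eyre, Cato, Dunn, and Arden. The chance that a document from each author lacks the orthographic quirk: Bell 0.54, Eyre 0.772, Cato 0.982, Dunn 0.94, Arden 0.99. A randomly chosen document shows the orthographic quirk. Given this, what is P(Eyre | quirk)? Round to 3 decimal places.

Taking complements, P(quirk | each) = Bell 0.46, Eyre 0.228, Cato 0.018, Dunn 0.06, Arden 0.01.
With a uniform prior (1/5 each), posterior ∝ likelihood:
  Bell: 0.46
  Eyre: 0.228
  Cato: 0.018
  Dunn: 0.06
  Arden: 0.01
Sum = 0.776.
P(Eyre | evidence) = 0.228 / 0.776 ≈ 0.294.

0.294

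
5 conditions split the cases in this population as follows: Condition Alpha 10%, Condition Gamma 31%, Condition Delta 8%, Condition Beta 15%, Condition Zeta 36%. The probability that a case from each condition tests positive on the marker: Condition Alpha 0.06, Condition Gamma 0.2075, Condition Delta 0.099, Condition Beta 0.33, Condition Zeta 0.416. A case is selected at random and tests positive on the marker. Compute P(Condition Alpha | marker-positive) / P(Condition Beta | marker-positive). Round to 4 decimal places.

0.1212

Compute prior × likelihood for every hypothesis:
  Condition Alpha: 0.1 × 0.06 = 0.006
  Condition Gamma: 0.31 × 0.2075 = 0.064325
  Condition Delta: 0.08 × 0.099 = 0.00792
  Condition Beta: 0.15 × 0.33 = 0.0495
  Condition Zeta: 0.36 × 0.416 = 0.14976
Normalizing constant = 0.277505.
The ratio is 0.006 / 0.0495 (the normalizer cancels) = 0.1212.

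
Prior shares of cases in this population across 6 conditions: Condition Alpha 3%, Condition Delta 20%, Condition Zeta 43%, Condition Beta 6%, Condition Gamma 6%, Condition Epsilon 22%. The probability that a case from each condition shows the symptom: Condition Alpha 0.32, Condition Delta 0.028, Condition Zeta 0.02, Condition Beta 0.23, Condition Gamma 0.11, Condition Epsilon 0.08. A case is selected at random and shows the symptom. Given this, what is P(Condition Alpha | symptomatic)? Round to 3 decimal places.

0.155

Unnormalized posteriors (prior × likelihood):
  Condition Alpha: 0.03 × 0.32 = 0.0096
  Condition Delta: 0.2 × 0.028 = 0.0056
  Condition Zeta: 0.43 × 0.02 = 0.0086
  Condition Beta: 0.06 × 0.23 = 0.0138
  Condition Gamma: 0.06 × 0.11 = 0.0066
  Condition Epsilon: 0.22 × 0.08 = 0.0176
Sum = 0.0618.
P(Condition Alpha | evidence) = 0.0096 / 0.0618 ≈ 0.155.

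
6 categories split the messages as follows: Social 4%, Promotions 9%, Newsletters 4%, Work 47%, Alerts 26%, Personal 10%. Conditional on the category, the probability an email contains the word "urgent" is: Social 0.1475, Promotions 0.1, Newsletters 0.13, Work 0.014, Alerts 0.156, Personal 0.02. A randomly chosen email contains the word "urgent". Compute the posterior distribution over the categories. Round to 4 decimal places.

Social 0.0852, Promotions 0.1300, Newsletters 0.0751, Work 0.0950, Alerts 0.5858, Personal 0.0289

Compute prior × likelihood for every hypothesis:
  Social: 0.04 × 0.1475 = 0.0059
  Promotions: 0.09 × 0.1 = 0.009
  Newsletters: 0.04 × 0.13 = 0.0052
  Work: 0.47 × 0.014 = 0.00658
  Alerts: 0.26 × 0.156 = 0.04056
  Personal: 0.1 × 0.02 = 0.002
Sum = 0.06924.
P(Social | urgent-flag) = 0.0059/0.06924 ≈ 0.0852
P(Promotions | urgent-flag) = 0.009/0.06924 ≈ 0.1300
P(Newsletters | urgent-flag) = 0.0052/0.06924 ≈ 0.0751
P(Work | urgent-flag) = 0.00658/0.06924 ≈ 0.0950
P(Alerts | urgent-flag) = 0.04056/0.06924 ≈ 0.5858
P(Personal | urgent-flag) = 0.002/0.06924 ≈ 0.0289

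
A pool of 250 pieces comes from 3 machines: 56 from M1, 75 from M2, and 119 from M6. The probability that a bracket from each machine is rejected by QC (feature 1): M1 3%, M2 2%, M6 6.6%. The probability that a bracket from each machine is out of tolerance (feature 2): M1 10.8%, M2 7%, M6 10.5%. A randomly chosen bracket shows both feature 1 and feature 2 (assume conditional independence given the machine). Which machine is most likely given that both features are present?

Prior × likelihood for each hypothesis:
  M1: 0.224 × 0.03 × 0.108 = 0.00072576
  M2: 0.3 × 0.02 × 0.07 = 0.00042
  M6: 0.476 × 0.066 × 0.105 = 0.00329868
Sum = 0.00444444.
Largest term belongs to M6, so M6 is most probable.

M6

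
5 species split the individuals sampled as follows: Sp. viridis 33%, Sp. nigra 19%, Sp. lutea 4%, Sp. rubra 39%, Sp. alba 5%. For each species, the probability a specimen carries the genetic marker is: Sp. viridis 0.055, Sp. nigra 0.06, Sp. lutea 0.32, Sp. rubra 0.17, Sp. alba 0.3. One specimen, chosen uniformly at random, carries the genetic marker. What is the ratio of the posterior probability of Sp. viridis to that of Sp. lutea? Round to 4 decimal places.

1.4180

Unnormalized posteriors (prior × likelihood):
  Sp. viridis: 0.33 × 0.055 = 0.01815
  Sp. nigra: 0.19 × 0.06 = 0.0114
  Sp. lutea: 0.04 × 0.32 = 0.0128
  Sp. rubra: 0.39 × 0.17 = 0.0663
  Sp. alba: 0.05 × 0.3 = 0.015
Sum = 0.12365.
The ratio is 0.01815 / 0.0128 (the normalizer cancels) = 1.4180.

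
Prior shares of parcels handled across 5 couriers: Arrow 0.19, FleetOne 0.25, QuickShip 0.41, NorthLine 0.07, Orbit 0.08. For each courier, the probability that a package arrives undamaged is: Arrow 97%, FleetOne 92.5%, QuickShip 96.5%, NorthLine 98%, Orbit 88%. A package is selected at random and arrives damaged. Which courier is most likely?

Taking complements, P(damaged | each) = Arrow 0.03, FleetOne 0.075, QuickShip 0.035, NorthLine 0.02, Orbit 0.12.
Prior × likelihood for each hypothesis:
  Arrow: 0.19 × 0.03 = 0.0057
  FleetOne: 0.25 × 0.075 = 0.01875
  QuickShip: 0.41 × 0.035 = 0.01435
  NorthLine: 0.07 × 0.02 = 0.0014
  Orbit: 0.08 × 0.12 = 0.0096
Normalizing constant = 0.0498.
Largest term belongs to FleetOne, so FleetOne is most probable.

FleetOne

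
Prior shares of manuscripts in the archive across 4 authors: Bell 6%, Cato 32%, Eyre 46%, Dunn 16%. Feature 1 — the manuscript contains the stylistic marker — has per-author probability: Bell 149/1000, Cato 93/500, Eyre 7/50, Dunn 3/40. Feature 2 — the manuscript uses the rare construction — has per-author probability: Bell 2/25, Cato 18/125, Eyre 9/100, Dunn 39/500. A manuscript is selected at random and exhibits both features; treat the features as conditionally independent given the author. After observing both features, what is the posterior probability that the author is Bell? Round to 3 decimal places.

Compute prior × likelihood for every hypothesis:
  Bell: 0.06 × 0.149 × 0.08 = 0.0007152
  Cato: 0.32 × 0.186 × 0.144 = 0.00857088
  Eyre: 0.46 × 0.14 × 0.09 = 0.005796
  Dunn: 0.16 × 0.075 × 0.078 = 0.000936
Sum = 0.01601808.
P(Bell | evidence) = 0.0007152 / 0.01601808 ≈ 0.045.

0.045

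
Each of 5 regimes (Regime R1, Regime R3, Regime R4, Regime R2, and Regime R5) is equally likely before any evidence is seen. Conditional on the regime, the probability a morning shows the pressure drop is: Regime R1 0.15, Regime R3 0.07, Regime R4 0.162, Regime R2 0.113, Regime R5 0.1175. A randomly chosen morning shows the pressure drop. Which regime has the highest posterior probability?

Regime R4

Since the prior is uniform, the posterior is proportional to the likelihood:
  Regime R1: 0.15
  Regime R3: 0.07
  Regime R4: 0.162
  Regime R2: 0.113
  Regime R5: 0.1175
Normalizing constant = 0.6125.
Largest term belongs to Regime R4, so Regime R4 is most probable.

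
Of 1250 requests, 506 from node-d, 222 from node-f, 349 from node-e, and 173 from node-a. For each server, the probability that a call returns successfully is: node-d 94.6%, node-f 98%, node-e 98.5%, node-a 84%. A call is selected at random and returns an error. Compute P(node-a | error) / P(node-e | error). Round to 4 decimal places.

5.2875

Taking complements, P(error | each) = node-d 0.054, node-f 0.02, node-e 0.015, node-a 0.16.
Unnormalized posteriors (prior × likelihood):
  node-d: 0.4048 × 0.054 = 0.0218592
  node-f: 0.1776 × 0.02 = 0.003552
  node-e: 0.2792 × 0.015 = 0.004188
  node-a: 0.1384 × 0.16 = 0.022144
Sum = 0.0517432.
The ratio is 0.022144 / 0.004188 (the normalizer cancels) = 5.2875.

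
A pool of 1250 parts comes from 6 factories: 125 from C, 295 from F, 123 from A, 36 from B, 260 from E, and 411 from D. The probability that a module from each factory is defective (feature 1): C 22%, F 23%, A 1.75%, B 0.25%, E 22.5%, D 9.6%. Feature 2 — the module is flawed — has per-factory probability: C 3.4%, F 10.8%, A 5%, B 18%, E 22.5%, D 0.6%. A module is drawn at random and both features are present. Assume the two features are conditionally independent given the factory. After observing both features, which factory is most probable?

By Bayes' rule, posterior ∝ prior × likelihood:
  C: 0.1 × 0.22 × 0.034 = 0.000748
  F: 0.236 × 0.23 × 0.108 = 0.00586224
  A: 0.0984 × 0.0175 × 0.05 = 0.0000861
  B: 0.0288 × 0.0025 × 0.18 = 0.00001296
  E: 0.208 × 0.225 × 0.225 = 0.01053
  D: 0.3288 × 0.096 × 0.006 = 0.0001893888
Normalizing constant = 0.0174286888.
Largest term belongs to E, so E is most probable.

E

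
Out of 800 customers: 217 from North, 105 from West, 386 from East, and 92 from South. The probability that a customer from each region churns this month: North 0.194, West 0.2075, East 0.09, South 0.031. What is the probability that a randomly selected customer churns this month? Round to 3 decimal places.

Compute prior × likelihood for every hypothesis:
  North: 0.27125 × 0.194 = 0.0526225
  West: 0.13125 × 0.2075 = 0.027234375
  East: 0.4825 × 0.09 = 0.043425
  South: 0.115 × 0.031 = 0.003565
P(churn) = 0.0526225 + 0.027234375 + 0.043425 + 0.003565 = 0.126846875 → 0.127.

0.127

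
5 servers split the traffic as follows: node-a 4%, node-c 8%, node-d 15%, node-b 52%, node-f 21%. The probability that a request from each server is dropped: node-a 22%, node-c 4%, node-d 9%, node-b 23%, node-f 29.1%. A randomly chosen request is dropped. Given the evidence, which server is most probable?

node-b

By Bayes' rule, posterior ∝ prior × likelihood:
  node-a: 0.04 × 0.22 = 0.0088
  node-c: 0.08 × 0.04 = 0.0032
  node-d: 0.15 × 0.09 = 0.0135
  node-b: 0.52 × 0.23 = 0.1196
  node-f: 0.21 × 0.291 = 0.06111
Sum = 0.20621.
Largest term belongs to node-b, so node-b is most probable.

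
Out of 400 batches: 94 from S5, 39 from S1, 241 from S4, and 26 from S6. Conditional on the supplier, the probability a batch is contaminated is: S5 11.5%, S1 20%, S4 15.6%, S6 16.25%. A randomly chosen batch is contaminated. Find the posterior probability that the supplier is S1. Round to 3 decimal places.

0.129

Prior × likelihood for each hypothesis:
  S5: 0.235 × 0.115 = 0.027025
  S1: 0.0975 × 0.2 = 0.0195
  S4: 0.6025 × 0.156 = 0.09399
  S6: 0.065 × 0.1625 = 0.0105625
Total = 0.1510775.
P(S1 | evidence) = 0.0195 / 0.1510775 ≈ 0.129.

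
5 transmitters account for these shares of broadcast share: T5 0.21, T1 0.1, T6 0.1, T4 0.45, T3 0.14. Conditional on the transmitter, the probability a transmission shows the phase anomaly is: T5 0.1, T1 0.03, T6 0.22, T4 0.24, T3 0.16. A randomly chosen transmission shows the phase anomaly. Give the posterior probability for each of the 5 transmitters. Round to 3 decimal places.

Compute prior × likelihood for every hypothesis:
  T5: 0.21 × 0.1 = 0.021
  T1: 0.1 × 0.03 = 0.003
  T6: 0.1 × 0.22 = 0.022
  T4: 0.45 × 0.24 = 0.108
  T3: 0.14 × 0.16 = 0.0224
Sum = 0.1764.
P(T5 | anomaly) = 0.021/0.1764 ≈ 0.119
P(T1 | anomaly) = 0.003/0.1764 ≈ 0.017
P(T6 | anomaly) = 0.022/0.1764 ≈ 0.125
P(T4 | anomaly) = 0.108/0.1764 ≈ 0.612
P(T3 | anomaly) = 0.0224/0.1764 ≈ 0.127

T5 0.119, T1 0.017, T6 0.125, T4 0.612, T3 0.127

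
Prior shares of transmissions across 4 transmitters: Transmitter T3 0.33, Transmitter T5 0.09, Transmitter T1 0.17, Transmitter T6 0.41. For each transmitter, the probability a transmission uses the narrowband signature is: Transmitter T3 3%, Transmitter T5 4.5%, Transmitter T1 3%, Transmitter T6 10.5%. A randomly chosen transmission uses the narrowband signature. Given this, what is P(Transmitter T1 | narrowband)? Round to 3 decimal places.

By Bayes' rule, posterior ∝ prior × likelihood:
  Transmitter T3: 0.33 × 0.03 = 0.0099
  Transmitter T5: 0.09 × 0.045 = 0.00405
  Transmitter T1: 0.17 × 0.03 = 0.0051
  Transmitter T6: 0.41 × 0.105 = 0.04305
Sum = 0.0621.
P(Transmitter T1 | evidence) = 0.0051 / 0.0621 ≈ 0.082.

0.082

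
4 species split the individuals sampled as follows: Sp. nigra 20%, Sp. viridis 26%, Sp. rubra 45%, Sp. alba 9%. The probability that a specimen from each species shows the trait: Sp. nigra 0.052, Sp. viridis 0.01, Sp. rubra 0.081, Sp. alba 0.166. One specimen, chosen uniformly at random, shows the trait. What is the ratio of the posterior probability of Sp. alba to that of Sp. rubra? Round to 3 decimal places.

Compute prior × likelihood for every hypothesis:
  Sp. nigra: 0.2 × 0.052 = 0.0104
  Sp. viridis: 0.26 × 0.01 = 0.0026
  Sp. rubra: 0.45 × 0.081 = 0.03645
  Sp. alba: 0.09 × 0.166 = 0.01494
Normalizing constant = 0.06439.
The ratio is 0.01494 / 0.03645 (the normalizer cancels) = 0.410.

0.410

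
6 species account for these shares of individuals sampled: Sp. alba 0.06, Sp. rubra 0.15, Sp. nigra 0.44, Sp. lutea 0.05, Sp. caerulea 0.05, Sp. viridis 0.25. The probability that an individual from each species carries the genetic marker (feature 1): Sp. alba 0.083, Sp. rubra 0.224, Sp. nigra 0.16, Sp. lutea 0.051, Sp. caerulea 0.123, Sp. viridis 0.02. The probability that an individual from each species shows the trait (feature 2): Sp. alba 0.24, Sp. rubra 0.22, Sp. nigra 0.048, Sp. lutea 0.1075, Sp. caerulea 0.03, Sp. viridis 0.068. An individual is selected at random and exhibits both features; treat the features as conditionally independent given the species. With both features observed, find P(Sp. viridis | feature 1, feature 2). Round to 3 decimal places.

Prior × likelihood for each hypothesis:
  Sp. alba: 0.06 × 0.083 × 0.24 = 0.0011952
  Sp. rubra: 0.15 × 0.224 × 0.22 = 0.007392
  Sp. nigra: 0.44 × 0.16 × 0.048 = 0.0033792
  Sp. lutea: 0.05 × 0.051 × 0.1075 = 0.000274125
  Sp. caerulea: 0.05 × 0.123 × 0.03 = 0.0001845
  Sp. viridis: 0.25 × 0.02 × 0.068 = 0.00034
Total = 0.012765025.
P(Sp. viridis | evidence) = 0.00034 / 0.012765025 ≈ 0.027.

0.027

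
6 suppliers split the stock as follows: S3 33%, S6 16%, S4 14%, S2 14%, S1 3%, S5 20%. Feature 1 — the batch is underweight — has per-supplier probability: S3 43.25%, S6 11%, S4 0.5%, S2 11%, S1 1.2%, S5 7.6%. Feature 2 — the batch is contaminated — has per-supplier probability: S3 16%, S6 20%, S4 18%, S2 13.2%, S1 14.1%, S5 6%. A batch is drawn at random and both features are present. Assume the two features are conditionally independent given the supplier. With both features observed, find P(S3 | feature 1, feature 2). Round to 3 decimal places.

Compute prior × likelihood for every hypothesis:
  S3: 0.33 × 0.4325 × 0.16 = 0.022836
  S6: 0.16 × 0.11 × 0.2 = 0.00352
  S4: 0.14 × 0.005 × 0.18 = 0.000126
  S2: 0.14 × 0.11 × 0.132 = 0.0020328
  S1: 0.03 × 0.012 × 0.141 = 0.00005076
  S5: 0.2 × 0.076 × 0.06 = 0.000912
Total = 0.02947756.
P(S3 | evidence) = 0.022836 / 0.02947756 ≈ 0.775.

0.775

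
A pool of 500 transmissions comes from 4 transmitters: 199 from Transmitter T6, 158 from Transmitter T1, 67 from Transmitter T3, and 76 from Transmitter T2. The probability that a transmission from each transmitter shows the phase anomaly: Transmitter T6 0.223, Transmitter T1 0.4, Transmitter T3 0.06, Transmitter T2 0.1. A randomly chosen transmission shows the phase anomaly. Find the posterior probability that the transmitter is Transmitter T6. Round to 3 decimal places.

0.372

By Bayes' rule, posterior ∝ prior × likelihood:
  Transmitter T6: 0.398 × 0.223 = 0.088754
  Transmitter T1: 0.316 × 0.4 = 0.1264
  Transmitter T3: 0.134 × 0.06 = 0.00804
  Transmitter T2: 0.152 × 0.1 = 0.0152
Normalizing constant = 0.238394.
P(Transmitter T6 | evidence) = 0.088754 / 0.238394 ≈ 0.372.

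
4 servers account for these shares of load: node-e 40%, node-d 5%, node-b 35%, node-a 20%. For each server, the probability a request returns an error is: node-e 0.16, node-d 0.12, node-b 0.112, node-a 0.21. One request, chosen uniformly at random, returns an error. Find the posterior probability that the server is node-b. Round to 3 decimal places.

Compute prior × likelihood for every hypothesis:
  node-e: 0.4 × 0.16 = 0.064
  node-d: 0.05 × 0.12 = 0.006
  node-b: 0.35 × 0.112 = 0.0392
  node-a: 0.2 × 0.21 = 0.042
Normalizing constant = 0.1512.
P(node-b | evidence) = 0.0392 / 0.1512 ≈ 0.259.

0.259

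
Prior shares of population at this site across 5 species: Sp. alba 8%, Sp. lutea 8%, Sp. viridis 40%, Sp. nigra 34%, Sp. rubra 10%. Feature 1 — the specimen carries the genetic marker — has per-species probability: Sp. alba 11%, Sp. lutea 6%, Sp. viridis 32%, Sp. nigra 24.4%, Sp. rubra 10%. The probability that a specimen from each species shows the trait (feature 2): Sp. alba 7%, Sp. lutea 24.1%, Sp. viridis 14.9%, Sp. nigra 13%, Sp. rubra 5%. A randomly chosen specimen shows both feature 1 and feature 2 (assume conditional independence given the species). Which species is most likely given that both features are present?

Sp. viridis

Prior × likelihood for each hypothesis:
  Sp. alba: 0.08 × 0.11 × 0.07 = 0.000616
  Sp. lutea: 0.08 × 0.06 × 0.241 = 0.0011568
  Sp. viridis: 0.4 × 0.32 × 0.149 = 0.019072
  Sp. nigra: 0.34 × 0.244 × 0.13 = 0.0107848
  Sp. rubra: 0.1 × 0.1 × 0.05 = 0.0005
Sum = 0.0321296.
Largest term belongs to Sp. viridis, so Sp. viridis is most probable.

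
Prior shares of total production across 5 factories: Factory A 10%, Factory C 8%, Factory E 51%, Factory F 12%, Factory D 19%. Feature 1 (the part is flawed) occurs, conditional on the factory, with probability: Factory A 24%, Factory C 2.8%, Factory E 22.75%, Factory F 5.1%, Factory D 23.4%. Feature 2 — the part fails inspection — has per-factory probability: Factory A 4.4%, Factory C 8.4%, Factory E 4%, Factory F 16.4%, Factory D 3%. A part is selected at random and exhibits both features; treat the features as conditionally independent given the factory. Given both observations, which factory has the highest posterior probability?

Factory E

Unnormalized posteriors (prior × likelihood):
  Factory A: 0.1 × 0.24 × 0.044 = 0.001056
  Factory C: 0.08 × 0.028 × 0.084 = 0.00018816
  Factory E: 0.51 × 0.2275 × 0.04 = 0.004641
  Factory F: 0.12 × 0.051 × 0.164 = 0.00100368
  Factory D: 0.19 × 0.234 × 0.03 = 0.0013338
Total = 0.00822264.
Largest term belongs to Factory E, so Factory E is most probable.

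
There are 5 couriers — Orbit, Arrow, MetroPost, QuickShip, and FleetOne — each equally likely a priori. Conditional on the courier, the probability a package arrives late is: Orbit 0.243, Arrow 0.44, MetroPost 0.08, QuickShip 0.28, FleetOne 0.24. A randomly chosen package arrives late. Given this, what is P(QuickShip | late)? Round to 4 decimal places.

Since the prior is uniform, the posterior is proportional to the likelihood:
  Orbit: 0.243
  Arrow: 0.44
  MetroPost: 0.08
  QuickShip: 0.28
  FleetOne: 0.24
Total = 1.283.
P(QuickShip | evidence) = 0.28 / 1.283 ≈ 0.2182.

0.2182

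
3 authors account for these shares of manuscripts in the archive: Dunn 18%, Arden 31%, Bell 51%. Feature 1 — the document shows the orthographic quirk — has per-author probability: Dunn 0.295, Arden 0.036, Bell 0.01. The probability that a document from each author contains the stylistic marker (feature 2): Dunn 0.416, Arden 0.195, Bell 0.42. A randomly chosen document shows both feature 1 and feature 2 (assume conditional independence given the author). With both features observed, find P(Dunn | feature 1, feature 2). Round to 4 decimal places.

Prior × likelihood for each hypothesis:
  Dunn: 0.18 × 0.295 × 0.416 = 0.0220896
  Arden: 0.31 × 0.036 × 0.195 = 0.0021762
  Bell: 0.51 × 0.01 × 0.42 = 0.002142
Sum = 0.0264078.
P(Dunn | evidence) = 0.0220896 / 0.0264078 ≈ 0.8365.

0.8365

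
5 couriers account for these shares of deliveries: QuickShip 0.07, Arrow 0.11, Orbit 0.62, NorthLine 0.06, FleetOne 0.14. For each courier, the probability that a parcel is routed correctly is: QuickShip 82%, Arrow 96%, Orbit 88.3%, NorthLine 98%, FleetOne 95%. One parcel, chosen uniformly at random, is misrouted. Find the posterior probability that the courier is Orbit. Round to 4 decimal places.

Taking complements, P(misrouted | each) = QuickShip 0.18, Arrow 0.04, Orbit 0.117, NorthLine 0.02, FleetOne 0.05.
By Bayes' rule, posterior ∝ prior × likelihood:
  QuickShip: 0.07 × 0.18 = 0.0126
  Arrow: 0.11 × 0.04 = 0.0044
  Orbit: 0.62 × 0.117 = 0.07254
  NorthLine: 0.06 × 0.02 = 0.0012
  FleetOne: 0.14 × 0.05 = 0.007
Sum = 0.09774.
P(Orbit | evidence) = 0.07254 / 0.09774 ≈ 0.7422.

0.7422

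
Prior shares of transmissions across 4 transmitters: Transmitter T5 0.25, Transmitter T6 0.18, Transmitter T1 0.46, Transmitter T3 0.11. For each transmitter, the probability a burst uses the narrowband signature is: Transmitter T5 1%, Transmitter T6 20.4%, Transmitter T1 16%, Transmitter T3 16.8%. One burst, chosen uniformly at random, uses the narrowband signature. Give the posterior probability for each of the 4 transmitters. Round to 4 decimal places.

Transmitter T5 0.0190, Transmitter T6 0.2797, Transmitter T1 0.5605, Transmitter T3 0.1407

By Bayes' rule, posterior ∝ prior × likelihood:
  Transmitter T5: 0.25 × 0.01 = 0.0025
  Transmitter T6: 0.18 × 0.204 = 0.03672
  Transmitter T1: 0.46 × 0.16 = 0.0736
  Transmitter T3: 0.11 × 0.168 = 0.01848
Sum = 0.1313.
P(Transmitter T5 | narrowband) = 0.0025/0.1313 ≈ 0.0190
P(Transmitter T6 | narrowband) = 0.03672/0.1313 ≈ 0.2797
P(Transmitter T1 | narrowband) = 0.0736/0.1313 ≈ 0.5605
P(Transmitter T3 | narrowband) = 0.01848/0.1313 ≈ 0.1407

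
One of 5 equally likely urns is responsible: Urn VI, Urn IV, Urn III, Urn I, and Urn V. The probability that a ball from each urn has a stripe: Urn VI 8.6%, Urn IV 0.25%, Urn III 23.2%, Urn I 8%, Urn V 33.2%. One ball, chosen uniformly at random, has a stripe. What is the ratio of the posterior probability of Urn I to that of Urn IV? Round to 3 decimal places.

32.000

Since the prior is uniform, the posterior is proportional to the likelihood:
  Urn VI: 0.086
  Urn IV: 0.0025
  Urn III: 0.232
  Urn I: 0.08
  Urn V: 0.332
Sum = 0.7325.
The ratio is 0.08 / 0.0025 (the normalizer cancels) = 32.000.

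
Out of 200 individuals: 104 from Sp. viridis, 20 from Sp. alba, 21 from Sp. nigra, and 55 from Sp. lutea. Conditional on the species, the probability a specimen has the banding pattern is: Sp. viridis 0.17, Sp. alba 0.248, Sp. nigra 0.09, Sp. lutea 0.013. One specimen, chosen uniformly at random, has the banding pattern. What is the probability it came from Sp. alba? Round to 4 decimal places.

Prior × likelihood for each hypothesis:
  Sp. viridis: 0.52 × 0.17 = 0.0884
  Sp. alba: 0.1 × 0.248 = 0.0248
  Sp. nigra: 0.105 × 0.09 = 0.00945
  Sp. lutea: 0.275 × 0.013 = 0.003575
Total = 0.126225.
P(Sp. alba | evidence) = 0.0248 / 0.126225 ≈ 0.1965.

0.1965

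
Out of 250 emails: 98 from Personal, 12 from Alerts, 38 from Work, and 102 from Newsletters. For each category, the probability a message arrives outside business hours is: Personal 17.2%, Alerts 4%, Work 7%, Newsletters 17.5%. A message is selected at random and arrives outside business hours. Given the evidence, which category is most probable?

By Bayes' rule, posterior ∝ prior × likelihood:
  Personal: 0.392 × 0.172 = 0.067424
  Alerts: 0.048 × 0.04 = 0.00192
  Work: 0.152 × 0.07 = 0.01064
  Newsletters: 0.408 × 0.175 = 0.0714
Sum = 0.151384.
Largest term belongs to Newsletters, so Newsletters is most probable.

Newsletters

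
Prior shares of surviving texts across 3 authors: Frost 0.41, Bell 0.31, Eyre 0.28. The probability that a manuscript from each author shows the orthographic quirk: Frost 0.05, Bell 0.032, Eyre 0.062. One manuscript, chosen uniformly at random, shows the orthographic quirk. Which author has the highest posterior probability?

Compute prior × likelihood for every hypothesis:
  Frost: 0.41 × 0.05 = 0.0205
  Bell: 0.31 × 0.032 = 0.00992
  Eyre: 0.28 × 0.062 = 0.01736
Normalizing constant = 0.04778.
Largest term belongs to Frost, so Frost is most probable.

Frost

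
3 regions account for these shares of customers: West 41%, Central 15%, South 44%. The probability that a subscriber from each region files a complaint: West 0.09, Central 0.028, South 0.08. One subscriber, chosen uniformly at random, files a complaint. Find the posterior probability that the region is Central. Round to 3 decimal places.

By Bayes' rule, posterior ∝ prior × likelihood:
  West: 0.41 × 0.09 = 0.0369
  Central: 0.15 × 0.028 = 0.0042
  South: 0.44 × 0.08 = 0.0352
Normalizing constant = 0.0763.
P(Central | evidence) = 0.0042 / 0.0763 ≈ 0.055.

0.055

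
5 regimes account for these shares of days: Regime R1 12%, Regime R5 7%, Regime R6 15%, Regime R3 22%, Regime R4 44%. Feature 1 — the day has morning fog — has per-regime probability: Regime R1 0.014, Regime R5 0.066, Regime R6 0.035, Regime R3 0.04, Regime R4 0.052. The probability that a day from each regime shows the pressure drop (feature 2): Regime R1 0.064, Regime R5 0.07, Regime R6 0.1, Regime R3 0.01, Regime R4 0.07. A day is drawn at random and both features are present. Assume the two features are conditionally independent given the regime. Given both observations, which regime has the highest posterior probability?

Unnormalized posteriors (prior × likelihood):
  Regime R1: 0.12 × 0.014 × 0.064 = 0.00010752
  Regime R5: 0.07 × 0.066 × 0.07 = 0.0003234
  Regime R6: 0.15 × 0.035 × 0.1 = 0.000525
  Regime R3: 0.22 × 0.04 × 0.01 = 0.000088
  Regime R4: 0.44 × 0.052 × 0.07 = 0.0016016
Sum = 0.00264552.
Largest term belongs to Regime R4, so Regime R4 is most probable.

Regime R4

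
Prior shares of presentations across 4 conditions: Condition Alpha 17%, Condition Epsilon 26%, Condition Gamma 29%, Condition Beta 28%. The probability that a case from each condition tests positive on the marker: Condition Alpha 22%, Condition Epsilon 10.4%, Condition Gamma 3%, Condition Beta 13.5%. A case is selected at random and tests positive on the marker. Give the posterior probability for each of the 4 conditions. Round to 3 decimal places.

Unnormalized posteriors (prior × likelihood):
  Condition Alpha: 0.17 × 0.22 = 0.0374
  Condition Epsilon: 0.26 × 0.104 = 0.02704
  Condition Gamma: 0.29 × 0.03 = 0.0087
  Condition Beta: 0.28 × 0.135 = 0.0378
Total = 0.11094.
P(Condition Alpha | marker-positive) = 0.0374/0.11094 ≈ 0.337
P(Condition Epsilon | marker-positive) = 0.02704/0.11094 ≈ 0.244
P(Condition Gamma | marker-positive) = 0.0087/0.11094 ≈ 0.078
P(Condition Beta | marker-positive) = 0.0378/0.11094 ≈ 0.341
(Check: 0.337+0.244+0.078+0.341 = 1.000.)

Condition Alpha 0.337, Condition Epsilon 0.244, Condition Gamma 0.078, Condition Beta 0.341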